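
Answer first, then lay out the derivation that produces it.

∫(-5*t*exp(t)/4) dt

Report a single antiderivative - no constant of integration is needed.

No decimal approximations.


The answer is -5*t*exp(t)/4 + 5*exp(t)/4.
Step 1. Integrate ∫(-5*t*exp(t)/4) dt by parts with u = t, dv = (-5*exp(t)/4) dt, so v = -5*exp(t)/4: now -5*t*exp(t)/4 + ∫(5*exp(t)/4) dt.
Step 2. Evaluate the standard form: now -5*t*exp(t)/4 + 5*exp(t)/4.
Answer: -5*t*exp(t)/4 + 5*exp(t)/4.


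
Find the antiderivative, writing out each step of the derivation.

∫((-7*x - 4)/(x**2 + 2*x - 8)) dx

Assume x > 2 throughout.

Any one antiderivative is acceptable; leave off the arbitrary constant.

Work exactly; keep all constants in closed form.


Step 1. Decompose ∫((-7*x - 4)/(x**2 + 2*x - 8)) dx by partial fractions, (-7*x - 4)/(x**2 + 2*x - 8) = -4/(x + 4) - 3/(x - 2): now ∫(-3/(x - 2)) dx + ∫(-4/(x + 4)) dx.
Step 2. Evaluate the standard form [assuming x > -4]: now -4*log(x + 4) + ∫(-3/(x - 2)) dx.
Step 3. Evaluate the standard form [assuming x > 2]: now -3*log(x - 2) - 4*log(x + 4).
Answer: -3*log(x - 2) - 4*log(x + 4).


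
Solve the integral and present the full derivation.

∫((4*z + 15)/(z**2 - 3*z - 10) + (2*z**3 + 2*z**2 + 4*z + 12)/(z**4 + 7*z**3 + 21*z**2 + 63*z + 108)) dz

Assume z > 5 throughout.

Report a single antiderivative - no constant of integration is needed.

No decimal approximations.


Step 1. Rewrite: now ∫((4*z + 15)/(z**2 - 3*z - 10)) dz + ∫((2*z**3 + 2*z**2 + 4*z + 12)/(z**4 + 7*z**3 + 21*z**2 + 63*z + 108)) dz.
Step 2. Decompose ∫((2*z**3 + 2*z**2 + 4*z + 12)/(z**4 + 7*z**3 + 21*z**2 + 63*z + 108)) dz by partial fractions, (2*z**3 + 2*z**2 + 4*z + 12)/(z**4 + 7*z**3 + 21*z**2 + 63*z + 108) = -2/(z**2 + 9) + 4/(z + 4) - 2/(z + 3): now ∫((4*z + 15)/(z**2 - 3*z - 10)) dz + ∫(-2/(z + 3)) dz + ∫(4/(z + 4)) dz + ∫(-2/(z**2 + 9)) dz.
Step 3. Evaluate the standard form [assuming z > -3]: now -2*log(z + 3) + ∫((4*z + 15)/(z**2 - 3*z - 10)) dz + ∫(4/(z + 4)) dz + ∫(-2/(z**2 + 9)) dz.
Step 4. Evaluate the standard form [assuming z > -4]: now -2*log(z + 3) + 4*log(z + 4) + ∫((4*z + 15)/(z**2 - 3*z - 10)) dz + ∫(-2/(z**2 + 9)) dz.
Step 5. Evaluate the standard form: now -2*log(z + 3) + 4*log(z + 4) - 2*atan(z/3)/3 + ∫((4*z + 15)/(z**2 - 3*z - 10)) dz.
Step 6. Decompose ∫((4*z + 15)/(z**2 - 3*z - 10)) dz by partial fractions, (4*z + 15)/(z**2 - 3*z - 10) = -1/(z + 2) + 5/(z - 5): now -2*log(z + 3) + 4*log(z + 4) - 2*atan(z/3)/3 + ∫(5/(z - 5)) dz + ∫(-1/(z + 2)) dz.
Step 7. Evaluate the standard form [assuming z > 5]: now 5*log(z - 5) - 2*log(z + 3) + 4*log(z + 4) - 2*atan(z/3)/3 + ∫(-1/(z + 2)) dz.
Step 8. Evaluate the standard form [assuming z > -2]: now 5*log(z - 5) - log(z + 2) - 2*log(z + 3) + 4*log(z + 4) - 2*atan(z/3)/3.
Answer: 5*log(z - 5) - log(z + 2) - 2*log(z + 3) + 4*log(z + 4) - 2*atan(z/3)/3.


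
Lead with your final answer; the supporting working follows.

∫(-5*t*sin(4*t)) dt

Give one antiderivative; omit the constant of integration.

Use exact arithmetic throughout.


The answer is 5*t*cos(4*t)/4 - 5*sin(4*t)/16.
Step 1. Integrate ∫(-5*t*sin(4*t)) dt by parts with u = t, dv = (-5*sin(4*t)) dt, so v = 5*cos(4*t)/4: now 5*t*cos(4*t)/4 + ∫(-5*cos(4*t)/4) dt.
Step 2. Evaluate the standard form: now 5*t*cos(4*t)/4 - 5*sin(4*t)/16.
Answer: 5*t*cos(4*t)/4 - 5*sin(4*t)/16.


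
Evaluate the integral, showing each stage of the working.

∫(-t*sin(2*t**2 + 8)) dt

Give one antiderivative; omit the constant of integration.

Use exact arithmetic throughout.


Step 1. Substitute u = t**2 + 4, turning ∫(-t*sin(2*t**2 + 8)) dt into ∫(-sin(2*u)/2) du: now ∫(-sin(2*u)/2) du.
Step 2. Evaluate the standard form: now cos(2*u)/4.
Step 3. Substitute back u = t**2 + 4: now cos(2*t**2 + 8)/4.
Answer: cos(2*t**2 + 8)/4.


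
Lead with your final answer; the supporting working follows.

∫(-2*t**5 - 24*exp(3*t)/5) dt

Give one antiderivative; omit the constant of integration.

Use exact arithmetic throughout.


The answer is -t**6/3 - 8*exp(3*t)/5.
Step 1. Rewrite: now ∫(-2*t**5) dt + ∫(-24*exp(3*t)/5) dt.
Step 2. Evaluate the standard form: now -t**6/3 + ∫(-24*exp(3*t)/5) dt.
Step 3. Evaluate the standard form: now -t**6/3 - 8*exp(3*t)/5.
Answer: -t**6/3 - 8*exp(3*t)/5.


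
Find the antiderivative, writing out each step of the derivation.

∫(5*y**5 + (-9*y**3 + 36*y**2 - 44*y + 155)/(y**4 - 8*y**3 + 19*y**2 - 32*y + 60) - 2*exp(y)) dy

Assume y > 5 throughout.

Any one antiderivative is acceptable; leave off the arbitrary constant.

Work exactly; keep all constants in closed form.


Step 1. Rewrite: now ∫(5*y**5) dy + ∫((-9*y**3 + 36*y**2 - 44*y + 155)/(y**4 - 8*y**3 + 19*y**2 - 32*y + 60)) dy + ∫(-2*exp(y)) dy.
Step 2. Decompose ∫((-9*y**3 + 36*y**2 - 44*y + 155)/(y**4 - 8*y**3 + 19*y**2 - 32*y + 60)) dy by partial fractions, (-9*y**3 + 36*y**2 - 44*y + 155)/(y**4 - 8*y**3 + 19*y**2 - 32*y + 60) = 1/(y**2 + 4) - 4/(y - 3) - 5/(y - 5): now ∫(5*y**5) dy + ∫(-5/(y - 5)) dy + ∫(-4/(y - 3)) dy + ∫(1/(y**2 + 4)) dy + ∫(-2*exp(y)) dy.
Step 3. Evaluate the standard form [assuming y > 5]: now -5*log(y - 5) + ∫(5*y**5) dy + ∫(-4/(y - 3)) dy + ∫(1/(y**2 + 4)) dy + ∫(-2*exp(y)) dy.
Step 4. Evaluate the standard form [assuming y > 3]: now -5*log(y - 5) - 4*log(y - 3) + ∫(5*y**5) dy + ∫(1/(y**2 + 4)) dy + ∫(-2*exp(y)) dy.
Step 5. Evaluate the standard form: now -5*log(y - 5) - 4*log(y - 3) + atan(y/2)/2 + ∫(5*y**5) dy + ∫(-2*exp(y)) dy.
Step 6. Evaluate the standard form: now 5*y**6/6 - 5*log(y - 5) - 4*log(y - 3) + atan(y/2)/2 + ∫(-2*exp(y)) dy.
Step 7. Evaluate the standard form: now 5*y**6/6 - 2*exp(y) - 5*log(y - 5) - 4*log(y - 3) + atan(y/2)/2.
Answer: 5*y**6/6 - 2*exp(y) - 5*log(y - 5) - 4*log(y - 3) + atan(y/2)/2.


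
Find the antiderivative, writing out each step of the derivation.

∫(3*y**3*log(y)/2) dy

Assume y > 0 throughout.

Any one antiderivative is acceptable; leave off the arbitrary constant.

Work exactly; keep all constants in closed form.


Step 1. Integrate ∫(3*y**3*log(y)/2) dy by parts with u = log(y), dv = (3*y**3/2) dy, so v = 3*y**4/8 [assuming y > 0]: now 3*y**4*log(y)/8 + ∫(-3*y**3/8) dy.
Step 2. Evaluate the standard form: now 3*y**4*log(y)/8 - 3*y**4/32.
Answer: 3*y**4*log(y)/8 - 3*y**4/32.


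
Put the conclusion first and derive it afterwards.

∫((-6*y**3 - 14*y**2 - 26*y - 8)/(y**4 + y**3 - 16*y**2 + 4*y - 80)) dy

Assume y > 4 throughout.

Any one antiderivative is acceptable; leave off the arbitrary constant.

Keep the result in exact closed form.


The answer is -4*log(y - 4) - 2*log(y + 5) - atan(y/2).
Step 1. Decompose ∫((-6*y**3 - 14*y**2 - 26*y - 8)/(y**4 + y**3 - 16*y**2 + 4*y - 80)) dy by partial fractions, (-6*y**3 - 14*y**2 - 26*y - 8)/(y**4 + y**3 - 16*y**2 + 4*y - 80) = -2/(y**2 + 4) - 2/(y + 5) - 4/(y - 4): now ∫(-4/(y - 4)) dy + ∫(-2/(y + 5)) dy + ∫(-2/(y**2 + 4)) dy.
Step 2. Evaluate the standard form [assuming y > 4]: now -4*log(y - 4) + ∫(-2/(y + 5)) dy + ∫(-2/(y**2 + 4)) dy.
Step 3. Evaluate the standard form [assuming y > -5]: now -4*log(y - 4) - 2*log(y + 5) + ∫(-2/(y**2 + 4)) dy.
Step 4. Evaluate the standard form: now -4*log(y - 4) - 2*log(y + 5) - atan(y/2).
Answer: -4*log(y - 4) - 2*log(y + 5) - atan(y/2).


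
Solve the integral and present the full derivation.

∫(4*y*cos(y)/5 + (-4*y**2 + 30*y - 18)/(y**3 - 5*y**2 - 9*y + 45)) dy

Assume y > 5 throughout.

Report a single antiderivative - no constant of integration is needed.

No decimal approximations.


Step 1. Rewrite: now ∫(4*y*cos(y)/5) dy + ∫((-4*y**2 + 30*y - 18)/(y**3 - 5*y**2 - 9*y + 45)) dy.
Step 2. Decompose ∫((-4*y**2 + 30*y - 18)/(y**3 - 5*y**2 - 9*y + 45)) dy by partial fractions, (-4*y**2 + 30*y - 18)/(y**3 - 5*y**2 - 9*y + 45) = -3/(y + 3) - 3/(y - 3) + 2/(y - 5): now ∫(4*y*cos(y)/5) dy + ∫(2/(y - 5)) dy + ∫(-3/(y - 3)) dy + ∫(-3/(y + 3)) dy.
Step 3. Evaluate the standard form [assuming y > 5]: now 2*log(y - 5) + ∫(4*y*cos(y)/5) dy + ∫(-3/(y - 3)) dy + ∫(-3/(y + 3)) dy.
Step 4. Evaluate the standard form [assuming y > 3]: now 2*log(y - 5) - 3*log(y - 3) + ∫(4*y*cos(y)/5) dy + ∫(-3/(y + 3)) dy.
Step 5. Evaluate the standard form [assuming y > -3]: now 2*log(y - 5) - 3*log(y - 3) - 3*log(y + 3) + ∫(4*y*cos(y)/5) dy.
Step 6. Integrate ∫(4*y*cos(y)/5) dy by parts with u = y, dv = (4*cos(y)/5) dy, so v = 4*sin(y)/5: now 4*y*sin(y)/5 + 2*log(y - 5) - 3*log(y - 3) - 3*log(y + 3) + ∫(-4*sin(y)/5) dy.
Step 7. Evaluate the standard form: now 4*y*sin(y)/5 + 2*log(y - 5) - 3*log(y - 3) - 3*log(y + 3) + 4*cos(y)/5.
Answer: 4*y*sin(y)/5 + 2*log(y - 5) - 3*log(y - 3) - 3*log(y + 3) + 4*cos(y)/5.


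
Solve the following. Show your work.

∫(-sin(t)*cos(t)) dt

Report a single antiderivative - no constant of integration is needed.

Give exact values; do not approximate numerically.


Step 1. Substitute u = sin(t), turning ∫(-sin(t)*cos(t)) dt into ∫(-u) du: now ∫(-u) du.
Step 2. Evaluate the standard form: now -u**2/2.
Step 3. Substitute back u = sin(t): now -sin(t)**2/2.
Answer: -sin(t)**2/2.


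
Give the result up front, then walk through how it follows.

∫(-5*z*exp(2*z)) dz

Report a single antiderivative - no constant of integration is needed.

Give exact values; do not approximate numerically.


The answer is -5*z*exp(2*z)/2 + 5*exp(2*z)/4.
Step 1. Integrate ∫(-5*z*exp(2*z)) dz by parts with u = z, dv = (-5*exp(2*z)) dz, so v = -5*exp(2*z)/2: now -5*z*exp(2*z)/2 + ∫(5*exp(2*z)/2) dz.
Step 2. Evaluate the standard form: now -5*z*exp(2*z)/2 + 5*exp(2*z)/4.
Answer: -5*z*exp(2*z)/2 + 5*exp(2*z)/4.


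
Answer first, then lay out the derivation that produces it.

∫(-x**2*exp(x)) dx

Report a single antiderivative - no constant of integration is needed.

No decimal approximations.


The answer is -x**2*exp(x) + 2*x*exp(x) - 2*exp(x).
Step 1. Integrate ∫(-x**2*exp(x)) dx by parts with u = x**2, dv = (-exp(x)) dx, so v = -exp(x): now -x**2*exp(x) + ∫(2*x*exp(x)) dx.
Step 2. Integrate ∫(2*x*exp(x)) dx by parts with u = x, dv = (2*exp(x)) dx, so v = 2*exp(x): now -x**2*exp(x) + 2*x*exp(x) + ∫(-2*exp(x)) dx.
Step 3. Evaluate the standard form: now -x**2*exp(x) + 2*x*exp(x) - 2*exp(x).
Answer: -x**2*exp(x) + 2*x*exp(x) - 2*exp(x).


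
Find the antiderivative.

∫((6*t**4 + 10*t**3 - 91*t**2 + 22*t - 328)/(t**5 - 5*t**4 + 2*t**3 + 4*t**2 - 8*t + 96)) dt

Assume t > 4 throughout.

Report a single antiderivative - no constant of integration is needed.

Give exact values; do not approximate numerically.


Answer: 4*log(t - 4) + 5*log(t - 3) - 3*log(t + 2) + 3*atan(t/2)/2.


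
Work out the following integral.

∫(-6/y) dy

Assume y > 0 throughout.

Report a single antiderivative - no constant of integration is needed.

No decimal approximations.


Answer: -6*log(y).


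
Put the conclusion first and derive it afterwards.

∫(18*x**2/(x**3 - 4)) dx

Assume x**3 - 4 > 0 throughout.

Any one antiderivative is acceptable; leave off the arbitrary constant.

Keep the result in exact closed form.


The answer is 6*log(x**3 - 4).
Step 1. Substitute u = x**3 - 4, turning ∫(18*x**2/(x**3 - 4)) dx into ∫(6/u) du: now ∫(6/u) du.
Step 2. Evaluate the standard form [assuming u > 0]: now 6*log(u).
Step 3. Substitute back u = x**3 - 4: now 6*log(x**3 - 4).
Answer: 6*log(x**3 - 4).


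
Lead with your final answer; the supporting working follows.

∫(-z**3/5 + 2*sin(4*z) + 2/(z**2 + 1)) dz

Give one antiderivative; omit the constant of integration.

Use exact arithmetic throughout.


The answer is -z**4/20 - cos(4*z)/2 + 2*atan(z).
Step 1. Rewrite: now ∫(-z**3/5) dz + ∫(2/(z**2 + 1)) dz + ∫(2*sin(4*z)) dz.
Step 2. Evaluate the standard form: now 2*atan(z) + ∫(-z**3/5) dz + ∫(2*sin(4*z)) dz.
Step 3. Evaluate the standard form: now -cos(4*z)/2 + 2*atan(z) + ∫(-z**3/5) dz.
Step 4. Evaluate the standard form: now -z**4/20 - cos(4*z)/2 + 2*atan(z).
Answer: -z**4/20 - cos(4*z)/2 + 2*atan(z).


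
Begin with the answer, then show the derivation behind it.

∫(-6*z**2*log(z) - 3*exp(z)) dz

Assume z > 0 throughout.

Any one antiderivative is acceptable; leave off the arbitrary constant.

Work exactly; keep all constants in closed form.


The answer is -2*z**3*log(z) + 2*z**3/3 - 3*exp(z).
Step 1. Rewrite: now ∫(-6*z**2*log(z)) dz + ∫(-3*exp(z)) dz.
Step 2. Integrate ∫(-6*z**2*log(z)) dz by parts with u = log(z), dv = (-6*z**2) dz, so v = -2*z**3 [assuming z > 0]: now -2*z**3*log(z) + ∫(2*z**2) dz + ∫(-3*exp(z)) dz.
Step 3. Evaluate the standard form: now -2*z**3*log(z) + 2*z**3/3 + ∫(-3*exp(z)) dz.
Step 4. Evaluate the standard form: now -2*z**3*log(z) + 2*z**3/3 - 3*exp(z).
Answer: -2*z**3*log(z) + 2*z**3/3 - 3*exp(z).


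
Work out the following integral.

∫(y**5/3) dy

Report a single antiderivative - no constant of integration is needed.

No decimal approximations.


Answer: y**6/18.


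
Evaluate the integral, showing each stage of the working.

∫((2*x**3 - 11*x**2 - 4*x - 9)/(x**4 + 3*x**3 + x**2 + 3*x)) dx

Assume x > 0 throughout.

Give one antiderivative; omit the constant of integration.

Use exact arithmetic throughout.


Step 1. Decompose ∫((2*x**3 - 11*x**2 - 4*x - 9)/(x**4 + 3*x**3 + x**2 + 3*x)) dx by partial fractions, (2*x**3 - 11*x**2 - 4*x - 9)/(x**4 + 3*x**3 + x**2 + 3*x) = -2/(x**2 + 1) + 5/(x + 3) - 3/x: now ∫(-3/x) dx + ∫(5/(x + 3)) dx + ∫(-2/(x**2 + 1)) dx.
Step 2. Evaluate the standard form [assuming x > -3]: now 5*log(x + 3) + ∫(-3/x) dx + ∫(-2/(x**2 + 1)) dx.
Step 3. Evaluate the standard form [assuming x > 0]: now -3*log(x) + 5*log(x + 3) + ∫(-2/(x**2 + 1)) dx.
Step 4. Evaluate the standard form: now -3*log(x) + 5*log(x + 3) - 2*atan(x).
Answer: -3*log(x) + 5*log(x + 3) - 2*atan(x).


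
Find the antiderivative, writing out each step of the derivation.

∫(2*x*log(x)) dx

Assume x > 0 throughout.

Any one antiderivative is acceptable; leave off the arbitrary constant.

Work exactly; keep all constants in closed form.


Step 1. Integrate ∫(2*x*log(x)) dx by parts with u = log(x), dv = (2*x) dx, so v = x**2 [assuming x > 0]: now x**2*log(x) + ∫(-x) dx.
Step 2. Evaluate the standard form: now x**2*log(x) - x**2/2.
Answer: x**2*log(x) - x**2/2.


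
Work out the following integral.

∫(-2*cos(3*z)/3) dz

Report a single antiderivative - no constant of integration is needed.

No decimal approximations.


Answer: -2*sin(3*z)/9.


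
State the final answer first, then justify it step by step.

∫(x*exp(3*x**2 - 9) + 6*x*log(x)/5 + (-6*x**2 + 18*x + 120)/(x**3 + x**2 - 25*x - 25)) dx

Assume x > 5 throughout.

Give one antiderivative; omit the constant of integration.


The answer is 3*x**2*log(x)/5 - 3*x**2/10 + exp(3*x**2 - 9)/6 + log(x - 5) - 4*log(x + 1) - 3*log(x + 5).
Step 1. Rewrite: now ∫(x*exp(3*x**2 - 9)) dx + ∫(6*x*log(x)/5) dx + ∫((-6*x**2 + 18*x + 120)/(x**3 + x**2 - 25*x - 25)) dx.
Step 2. Substitute u = x**2 - 3, turning ∫(x*exp(3*x**2 - 9)) dx into ∫(exp(3*u)/2) du: now ∫(6*x*log(x)/5) dx + ∫((-6*x**2 + 18*x + 120)/(x**3 + x**2 - 25*x - 25)) dx + ∫(exp(3*u)/2) du.
Step 3. Evaluate the standard form: now exp(3*u)/6 + ∫(6*x*log(x)/5) dx + ∫((-6*x**2 + 18*x + 120)/(x**3 + x**2 - 25*x - 25)) dx.
Step 4. Substitute back u = x**2 - 3: now exp(3*x**2 - 9)/6 + ∫(6*x*log(x)/5) dx + ∫((-6*x**2 + 18*x + 120)/(x**3 + x**2 - 25*x - 25)) dx.
Step 5. Integrate ∫(6*x*log(x)/5) dx by parts with u = log(x), dv = (6*x/5) dx, so v = 3*x**2/5 [assuming x > 0]: now 3*x**2*log(x)/5 + exp(3*x**2 - 9)/6 + ∫(-3*x/5) dx + ∫((-6*x**2 + 18*x + 120)/(x**3 + x**2 - 25*x - 25)) dx.
Step 6. Evaluate the standard form: now 3*x**2*log(x)/5 - 3*x**2/10 + exp(3*x**2 - 9)/6 + ∫((-6*x**2 + 18*x + 120)/(x**3 + x**2 - 25*x - 25)) dx.
Step 7. Decompose ∫((-6*x**2 + 18*x + 120)/(x**3 + x**2 - 25*x - 25)) dx by partial fractions, (-6*x**2 + 18*x + 120)/(x**3 + x**2 - 25*x - 25) = -3/(x + 5) - 4/(x + 1) + 1/(x - 5): now 3*x**2*log(x)/5 - 3*x**2/10 + exp(3*x**2 - 9)/6 + ∫(1/(x - 5)) dx + ∫(-4/(x + 1)) dx + ∫(-3/(x + 5)) dx.
Step 8. Evaluate the standard form [assuming x > -1]: now 3*x**2*log(x)/5 - 3*x**2/10 + exp(3*x**2 - 9)/6 - 4*log(x + 1) + ∫(1/(x - 5)) dx + ∫(-3/(x + 5)) dx.
Step 9. Evaluate the standard form [assuming x > 5]: now 3*x**2*log(x)/5 - 3*x**2/10 + exp(3*x**2 - 9)/6 + log(x - 5) - 4*log(x + 1) + ∫(-3/(x + 5)) dx.
Step 10. Evaluate the standard form [assuming x > -5]: now 3*x**2*log(x)/5 - 3*x**2/10 + exp(3*x**2 - 9)/6 + log(x - 5) - 4*log(x + 1) - 3*log(x + 5).
Answer: 3*x**2*log(x)/5 - 3*x**2/10 + exp(3*x**2 - 9)/6 + log(x - 5) - 4*log(x + 1) - 3*log(x + 5).


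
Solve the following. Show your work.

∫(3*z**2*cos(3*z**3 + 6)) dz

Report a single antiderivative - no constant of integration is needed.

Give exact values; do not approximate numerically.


Step 1. Substitute u = z**3 + 2, turning ∫(3*z**2*cos(3*z**3 + 6)) dz into ∫(cos(3*u)) du: now ∫(cos(3*u)) du.
Step 2. Evaluate the standard form: now sin(3*u)/3.
Step 3. Substitute back u = z**3 + 2: now sin(3*z**3 + 6)/3.
Answer: sin(3*z**3 + 6)/3.


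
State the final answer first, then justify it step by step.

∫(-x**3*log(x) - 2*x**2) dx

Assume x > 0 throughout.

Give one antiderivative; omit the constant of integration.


The answer is -x**4*log(x)/4 + x**4/16 - 2*x**3/3.
Step 1. Rewrite: now ∫(-2*x**2) dx + ∫(-x**3*log(x)) dx.
Step 2. Integrate ∫(-x**3*log(x)) dx by parts with u = log(x), dv = (-x**3) dx, so v = -x**4/4 [assuming x > 0]: now -x**4*log(x)/4 + ∫(-2*x**2) dx + ∫(x**3/4) dx.
Step 3. Evaluate the standard form: now -x**4*log(x)/4 + x**4/16 + ∫(-2*x**2) dx.
Step 4. Evaluate the standard form: now -x**4*log(x)/4 + x**4/16 - 2*x**3/3.
Answer: -x**4*log(x)/4 + x**4/16 - 2*x**3/3.


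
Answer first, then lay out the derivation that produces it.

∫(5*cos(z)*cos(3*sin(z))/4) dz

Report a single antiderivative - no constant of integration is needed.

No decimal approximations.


The answer is 5*sin(3*sin(z))/12.
Step 1. Substitute u = sin(z), turning ∫(5*cos(z)*cos(3*sin(z))/4) dz into ∫(5*cos(3*u)/4) du: now ∫(5*cos(3*u)/4) du.
Step 2. Evaluate the standard form: now 5*sin(3*u)/12.
Step 3. Substitute back u = sin(z): now 5*sin(3*sin(z))/12.
Answer: 5*sin(3*sin(z))/12.


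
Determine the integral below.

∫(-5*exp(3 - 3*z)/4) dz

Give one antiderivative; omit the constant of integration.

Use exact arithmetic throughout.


Answer: 5*exp(3 - 3*z)/12.


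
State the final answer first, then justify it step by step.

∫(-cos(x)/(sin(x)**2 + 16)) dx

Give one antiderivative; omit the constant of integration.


The answer is -atan(sin(x)/4)/4.
Step 1. Substitute u = sin(x), turning ∫(-cos(x)/(sin(x)**2 + 16)) dx into ∫(-1/(u**2 + 16)) du: now ∫(-1/(u**2 + 16)) du.
Step 2. Evaluate the standard form: now -atan(u/4)/4.
Step 3. Substitute back u = sin(x): now -atan(sin(x)/4)/4.
Answer: -atan(sin(x)/4)/4.


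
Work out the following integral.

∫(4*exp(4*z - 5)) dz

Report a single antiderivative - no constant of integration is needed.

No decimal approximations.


Answer: exp(4*z - 5).


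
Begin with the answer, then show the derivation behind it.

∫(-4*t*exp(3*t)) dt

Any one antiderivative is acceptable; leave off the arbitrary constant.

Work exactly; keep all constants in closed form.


The answer is -4*t*exp(3*t)/3 + 4*exp(3*t)/9.
Step 1. Integrate ∫(-4*t*exp(3*t)) dt by parts with u = t, dv = (-4*exp(3*t)) dt, so v = -4*exp(3*t)/3: now -4*t*exp(3*t)/3 + ∫(4*exp(3*t)/3) dt.
Step 2. Evaluate the standard form: now -4*t*exp(3*t)/3 + 4*exp(3*t)/9.
Answer: -4*t*exp(3*t)/3 + 4*exp(3*t)/9.


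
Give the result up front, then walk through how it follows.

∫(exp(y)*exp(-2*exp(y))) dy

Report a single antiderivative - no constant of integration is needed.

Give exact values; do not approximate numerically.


The answer is -exp(-2*exp(y))/2.
Step 1. Substitute u = exp(y), turning ∫(exp(y)*exp(-2*exp(y))) dy into ∫(exp(-2*u)) du: now ∫(exp(-2*u)) du.
Step 2. Evaluate the standard form: now -exp(-2*u)/2.
Step 3. Substitute back u = exp(y): now -exp(-2*exp(y))/2.
Answer: -exp(-2*exp(y))/2.


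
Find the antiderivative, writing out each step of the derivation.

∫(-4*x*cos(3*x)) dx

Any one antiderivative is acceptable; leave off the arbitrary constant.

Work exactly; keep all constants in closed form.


Step 1. Integrate ∫(-4*x*cos(3*x)) dx by parts with u = x, dv = (-4*cos(3*x)) dx, so v = -4*sin(3*x)/3: now -4*x*sin(3*x)/3 + ∫(4*sin(3*x)/3) dx.
Step 2. Evaluate the standard form: now -4*x*sin(3*x)/3 - 4*cos(3*x)/9.
Answer: -4*x*sin(3*x)/3 - 4*cos(3*x)/9.


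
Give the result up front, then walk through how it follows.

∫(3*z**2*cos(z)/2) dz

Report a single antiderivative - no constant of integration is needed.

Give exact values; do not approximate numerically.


The answer is 3*z**2*sin(z)/2 + 3*z*cos(z) - 3*sin(z).
Step 1. Integrate ∫(3*z**2*cos(z)/2) dz by parts with u = z**2, dv = (3*cos(z)/2) dz, so v = 3*sin(z)/2: now 3*z**2*sin(z)/2 + ∫(-3*z*sin(z)) dz.
Step 2. Integrate ∫(-3*z*sin(z)) dz by parts with u = z, dv = (-3*sin(z)) dz, so v = 3*cos(z): now 3*z**2*sin(z)/2 + 3*z*cos(z) + ∫(-3*cos(z)) dz.
Step 3. Evaluate the standard form: now 3*z**2*sin(z)/2 + 3*z*cos(z) - 3*sin(z).
Answer: 3*z**2*sin(z)/2 + 3*z*cos(z) - 3*sin(z).


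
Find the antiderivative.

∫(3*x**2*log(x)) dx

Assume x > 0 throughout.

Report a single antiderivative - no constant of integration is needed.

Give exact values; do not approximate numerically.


Answer: x**3*log(x) - x**3/3.


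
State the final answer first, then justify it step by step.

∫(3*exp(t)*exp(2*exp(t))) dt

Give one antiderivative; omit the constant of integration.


The answer is 3*exp(2*exp(t))/2.
Step 1. Substitute u = exp(t), turning ∫(3*exp(t)*exp(2*exp(t))) dt into ∫(3*exp(2*u)) du: now ∫(3*exp(2*u)) du.
Step 2. Evaluate the standard form: now 3*exp(2*u)/2.
Step 3. Substitute back u = exp(t): now 3*exp(2*exp(t))/2.
Answer: 3*exp(2*exp(t))/2.


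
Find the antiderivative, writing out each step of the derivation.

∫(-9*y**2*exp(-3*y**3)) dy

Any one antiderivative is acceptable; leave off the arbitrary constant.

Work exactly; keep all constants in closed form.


Step 1. Substitute u = y**3, turning ∫(-9*y**2*exp(-3*y**3)) dy into ∫(-3*exp(-3*u)) du: now ∫(-3*exp(-3*u)) du.
Step 2. Evaluate the standard form: now exp(-3*u).
Step 3. Substitute back u = y**3: now exp(-3*y**3).
Answer: exp(-3*y**3).


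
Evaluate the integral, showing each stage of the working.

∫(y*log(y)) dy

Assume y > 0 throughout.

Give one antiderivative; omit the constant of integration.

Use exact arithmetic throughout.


Step 1. Integrate ∫(y*log(y)) dy by parts with u = log(y), dv = (y) dy, so v = y**2/2 [assuming y > 0]: now y**2*log(y)/2 + ∫(-y/2) dy.
Step 2. Evaluate the standard form: now y**2*log(y)/2 - y**2/4.
Answer: y**2*log(y)/2 - y**2/4.


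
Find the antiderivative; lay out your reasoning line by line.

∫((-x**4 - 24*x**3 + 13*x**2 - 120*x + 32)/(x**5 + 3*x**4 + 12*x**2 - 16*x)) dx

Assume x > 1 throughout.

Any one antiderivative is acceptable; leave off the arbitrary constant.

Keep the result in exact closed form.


Step 1. Decompose ∫((-x**4 - 24*x**3 + 13*x**2 - 120*x + 32)/(x**5 + 3*x**4 + 12*x**2 - 16*x)) dx by partial fractions, (-x**4 - 24*x**3 + 13*x**2 - 120*x + 32)/(x**5 + 3*x**4 + 12*x**2 - 16*x) = 3/(x**2 + 4) + 5/(x + 4) - 4/(x - 1) - 2/x: now ∫(-2/x) dx + ∫(-4/(x - 1)) dx + ∫(5/(x + 4)) dx + ∫(3/(x**2 + 4)) dx.
Step 2. Evaluate the standard form [assuming x > 0]: now -2*log(x) + ∫(-4/(x - 1)) dx + ∫(5/(x + 4)) dx + ∫(3/(x**2 + 4)) dx.
Step 3. Evaluate the standard form [assuming x > -4]: now -2*log(x) + 5*log(x + 4) + ∫(-4/(x - 1)) dx + ∫(3/(x**2 + 4)) dx.
Step 4. Evaluate the standard form [assuming x > 1]: now -2*log(x) - 4*log(x - 1) + 5*log(x + 4) + ∫(3/(x**2 + 4)) dx.
Step 5. Evaluate the standard form: now -2*log(x) - 4*log(x - 1) + 5*log(x + 4) + 3*atan(x/2)/2.
Answer: -2*log(x) - 4*log(x - 1) + 5*log(x + 4) + 3*atan(x/2)/2.


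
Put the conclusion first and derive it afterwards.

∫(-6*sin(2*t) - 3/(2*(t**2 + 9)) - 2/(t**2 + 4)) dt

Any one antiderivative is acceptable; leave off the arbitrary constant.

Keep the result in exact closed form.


The answer is 3*cos(2*t) - atan(t/3)/2 - atan(t/2).
Step 1. Rewrite: now ∫(-2/(t**2 + 4)) dt + ∫(-3/(2*(t**2 + 9))) dt + ∫(-6*sin(2*t)) dt.
Step 2. Evaluate the standard form: now 3*cos(2*t) + ∫(-2/(t**2 + 4)) dt + ∫(-3/(2*(t**2 + 9))) dt.
Step 3. Evaluate the standard form: now 3*cos(2*t) - atan(t/2) + ∫(-3/(2*(t**2 + 9))) dt.
Step 4. Evaluate the standard form: now 3*cos(2*t) - atan(t/3)/2 - atan(t/2).
Answer: 3*cos(2*t) - atan(t/3)/2 - atan(t/2).


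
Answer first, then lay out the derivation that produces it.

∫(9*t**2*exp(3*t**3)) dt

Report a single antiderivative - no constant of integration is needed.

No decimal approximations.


The answer is exp(3*t**3).
Step 1. Substitute u = t**3, turning ∫(9*t**2*exp(3*t**3)) dt into ∫(3*exp(3*u)) du: now ∫(3*exp(3*u)) du.
Step 2. Evaluate the standard form: now exp(3*u).
Step 3. Substitute back u = t**3: now exp(3*t**3).
Answer: exp(3*t**3).


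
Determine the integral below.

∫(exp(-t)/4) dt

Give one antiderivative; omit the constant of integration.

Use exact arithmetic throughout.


Answer: -exp(-t)/4.


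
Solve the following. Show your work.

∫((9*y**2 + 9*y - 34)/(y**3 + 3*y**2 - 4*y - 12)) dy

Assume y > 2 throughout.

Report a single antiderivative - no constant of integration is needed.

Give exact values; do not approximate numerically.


Step 1. Decompose ∫((9*y**2 + 9*y - 34)/(y**3 + 3*y**2 - 4*y - 12)) dy by partial fractions, (9*y**2 + 9*y - 34)/(y**3 + 3*y**2 - 4*y - 12) = 4/(y + 3) + 4/(y + 2) + 1/(y - 2): now ∫(1/(y - 2)) dy + ∫(4/(y + 2)) dy + ∫(4/(y + 3)) dy.
Step 2. Evaluate the standard form [assuming y > -2]: now 4*log(y + 2) + ∫(1/(y - 2)) dy + ∫(4/(y + 3)) dy.
Step 3. Evaluate the standard form [assuming y > -3]: now 4*log(y + 2) + 4*log(y + 3) + ∫(1/(y - 2)) dy.
Step 4. Evaluate the standard form [assuming y > 2]: now log(y - 2) + 4*log(y + 2) + 4*log(y + 3).
Answer: log(y - 2) + 4*log(y + 2) + 4*log(y + 3).


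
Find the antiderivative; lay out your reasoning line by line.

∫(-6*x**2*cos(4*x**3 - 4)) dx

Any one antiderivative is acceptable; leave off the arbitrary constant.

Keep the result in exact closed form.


Step 1. Substitute u = x**3 - 1, turning ∫(-6*x**2*cos(4*x**3 - 4)) dx into ∫(-2*cos(4*u)) du: now ∫(-2*cos(4*u)) du.
Step 2. Evaluate the standard form: now -sin(4*u)/2.
Step 3. Substitute back u = x**3 - 1: now -sin(4*x**3 - 4)/2.
Answer: -sin(4*x**3 - 4)/2.


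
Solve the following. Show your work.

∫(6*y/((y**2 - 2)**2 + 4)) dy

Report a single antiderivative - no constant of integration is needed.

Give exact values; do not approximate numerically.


Step 1. Substitute u = y**2 - 2, turning ∫(6*y/((y**2 - 2)**2 + 4)) dy into ∫(3/(u**2 + 4)) du: now ∫(3/(u**2 + 4)) du.
Step 2. Evaluate the standard form: now 3*atan(u/2)/2.
Step 3. Substitute back u = y**2 - 2: now 3*atan(y**2/2 - 1)/2.
Answer: 3*atan(y**2/2 - 1)/2.


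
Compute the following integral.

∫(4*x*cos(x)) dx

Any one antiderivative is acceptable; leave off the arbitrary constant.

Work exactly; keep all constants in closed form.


Answer: 4*x*sin(x) + 4*cos(x).


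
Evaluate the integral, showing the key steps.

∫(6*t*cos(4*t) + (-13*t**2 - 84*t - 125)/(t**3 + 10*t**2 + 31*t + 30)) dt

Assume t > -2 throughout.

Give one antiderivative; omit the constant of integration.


Step 1. Rewrite: now ∫(6*t*cos(4*t)) dt + ∫((-13*t**2 - 84*t - 125)/(t**3 + 10*t**2 + 31*t + 30)) dt.
Step 2. Decompose ∫((-13*t**2 - 84*t - 125)/(t**3 + 10*t**2 + 31*t + 30)) dt by partial fractions, (-13*t**2 - 84*t - 125)/(t**3 + 10*t**2 + 31*t + 30) = -5/(t + 5) - 5/(t + 3) - 3/(t + 2): now ∫(6*t*cos(4*t)) dt + ∫(-3/(t + 2)) dt + ∫(-5/(t + 3)) dt + ∫(-5/(t + 5)) dt.
Step 3. Evaluate the standard form [assuming t > -5]: now -5*log(t + 5) + ∫(6*t*cos(4*t)) dt + ∫(-3/(t + 2)) dt + ∫(-5/(t + 3)) dt.
Step 4. Evaluate the standard form [assuming t > -3]: now -5*log(t + 3) - 5*log(t + 5) + ∫(6*t*cos(4*t)) dt + ∫(-3/(t + 2)) dt.
Step 5. Evaluate the standard form [assuming t > -2]: now -3*log(t + 2) - 5*log(t + 3) - 5*log(t + 5) + ∫(6*t*cos(4*t)) dt.
Step 6. Integrate ∫(6*t*cos(4*t)) dt by parts with u = t, dv = (6*cos(4*t)) dt, so v = 3*sin(4*t)/2: now 3*t*sin(4*t)/2 - 3*log(t + 2) - 5*log(t + 3) - 5*log(t + 5) + ∫(-3*sin(4*t)/2) dt.
Step 7. Evaluate the standard form: now 3*t*sin(4*t)/2 - 3*log(t + 2) - 5*log(t + 3) - 5*log(t + 5) + 3*cos(4*t)/8.
Answer: 3*t*sin(4*t)/2 - 3*log(t + 2) - 5*log(t + 3) - 5*log(t + 5) + 3*cos(4*t)/8.


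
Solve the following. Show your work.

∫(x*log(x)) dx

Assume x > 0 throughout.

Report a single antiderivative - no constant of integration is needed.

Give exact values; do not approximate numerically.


Step 1. Integrate ∫(x*log(x)) dx by parts with u = log(x), dv = (x) dx, so v = x**2/2 [assuming x > 0]: now x**2*log(x)/2 + ∫(-x/2) dx.
Step 2. Evaluate the standard form: now x**2*log(x)/2 - x**2/4.
Answer: x**2*log(x)/2 - x**2/4.


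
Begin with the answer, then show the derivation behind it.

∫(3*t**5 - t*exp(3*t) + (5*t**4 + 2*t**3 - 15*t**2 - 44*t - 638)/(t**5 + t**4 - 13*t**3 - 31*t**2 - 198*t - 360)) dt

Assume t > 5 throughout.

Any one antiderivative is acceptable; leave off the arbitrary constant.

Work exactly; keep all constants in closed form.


The answer is t**6/2 - t*exp(3*t)/3 + exp(3*t)/9 + log(t - 5) + 3*log(t + 2) + log(t + 4) + 2*atan(t/3)/3.
Step 1. Rewrite: now ∫(3*t**5) dt + ∫(-t*exp(3*t)) dt + ∫((5*t**4 + 2*t**3 - 15*t**2 - 44*t - 638)/(t**5 + t**4 - 13*t**3 - 31*t**2 - 198*t - 360)) dt.
Step 2. Integrate ∫(-t*exp(3*t)) dt by parts with u = t, dv = (-exp(3*t)) dt, so v = -exp(3*t)/3: now -t*exp(3*t)/3 + ∫(3*t**5) dt + ∫((5*t**4 + 2*t**3 - 15*t**2 - 44*t - 638)/(t**5 + t**4 - 13*t**3 - 31*t**2 - 198*t - 360)) dt + ∫(exp(3*t)/3) dt.
Step 3. Evaluate the standard form: now -t*exp(3*t)/3 + exp(3*t)/9 + ∫(3*t**5) dt + ∫((5*t**4 + 2*t**3 - 15*t**2 - 44*t - 638)/(t**5 + t**4 - 13*t**3 - 31*t**2 - 198*t - 360)) dt.
Step 4. Evaluate the standard form: now t**6/2 - t*exp(3*t)/3 + exp(3*t)/9 + ∫((5*t**4 + 2*t**3 - 15*t**2 - 44*t - 638)/(t**5 + t**4 - 13*t**3 - 31*t**2 - 198*t - 360)) dt.
Step 5. Decompose ∫((5*t**4 + 2*t**3 - 15*t**2 - 44*t - 638)/(t**5 + t**4 - 13*t**3 - 31*t**2 - 198*t - 360)) dt by partial fractions, (5*t**4 + 2*t**3 - 15*t**2 - 44*t - 638)/(t**5 + t**4 - 13*t**3 - 31*t**2 - 198*t - 360) = 2/(t**2 + 9) + 1/(t + 4) + 3/(t + 2) + 1/(t - 5): now t**6/2 - t*exp(3*t)/3 + exp(3*t)/9 + ∫(1/(t - 5)) dt + ∫(3/(t + 2)) dt + ∫(1/(t + 4)) dt + ∫(2/(t**2 + 9)) dt.
Step 6. Evaluate the standard form [assuming t > -4]: now t**6/2 - t*exp(3*t)/3 + exp(3*t)/9 + log(t + 4) + ∫(1/(t - 5)) dt + ∫(3/(t + 2)) dt + ∫(2/(t**2 + 9)) dt.
Step 7. Evaluate the standard form [assuming t > -2]: now t**6/2 - t*exp(3*t)/3 + exp(3*t)/9 + 3*log(t + 2) + log(t + 4) + ∫(1/(t - 5)) dt + ∫(2/(t**2 + 9)) dt.
Step 8. Evaluate the standard form [assuming t > 5]: now t**6/2 - t*exp(3*t)/3 + exp(3*t)/9 + log(t - 5) + 3*log(t + 2) + log(t + 4) + ∫(2/(t**2 + 9)) dt.
Step 9. Evaluate the standard form: now t**6/2 - t*exp(3*t)/3 + exp(3*t)/9 + log(t - 5) + 3*log(t + 2) + log(t + 4) + 2*atan(t/3)/3.
Answer: t**6/2 - t*exp(3*t)/3 + exp(3*t)/9 + log(t - 5) + 3*log(t + 2) + log(t + 4) + 2*atan(t/3)/3.


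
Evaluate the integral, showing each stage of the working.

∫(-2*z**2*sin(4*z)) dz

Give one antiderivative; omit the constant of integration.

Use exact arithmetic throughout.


Step 1. Integrate ∫(-2*z**2*sin(4*z)) dz by parts with u = z**2, dv = (-2*sin(4*z)) dz, so v = cos(4*z)/2: now z**2*cos(4*z)/2 + ∫(-z*cos(4*z)) dz.
Step 2. Integrate ∫(-z*cos(4*z)) dz by parts with u = z, dv = (-cos(4*z)) dz, so v = -sin(4*z)/4: now z**2*cos(4*z)/2 - z*sin(4*z)/4 + ∫(sin(4*z)/4) dz.
Step 3. Evaluate the standard form: now z**2*cos(4*z)/2 - z*sin(4*z)/4 - cos(4*z)/16.
Answer: z**2*cos(4*z)/2 - z*sin(4*z)/4 - cos(4*z)/16.


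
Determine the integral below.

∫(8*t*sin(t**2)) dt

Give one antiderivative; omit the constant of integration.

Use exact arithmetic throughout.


Answer: -4*cos(t**2).


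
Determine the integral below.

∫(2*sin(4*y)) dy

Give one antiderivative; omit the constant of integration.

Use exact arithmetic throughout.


Answer: -cos(4*y)/2.


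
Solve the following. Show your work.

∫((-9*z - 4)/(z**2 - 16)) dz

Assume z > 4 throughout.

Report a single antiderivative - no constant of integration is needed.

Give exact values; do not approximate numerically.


Step 1. Decompose ∫((-9*z - 4)/(z**2 - 16)) dz by partial fractions, (-9*z - 4)/(z**2 - 16) = -4/(z + 4) - 5/(z - 4): now ∫(-5/(z - 4)) dz + ∫(-4/(z + 4)) dz.
Step 2. Evaluate the standard form [assuming z > 4]: now -5*log(z - 4) + ∫(-4/(z + 4)) dz.
Step 3. Evaluate the standard form [assuming z > -4]: now -5*log(z - 4) - 4*log(z + 4).
Answer: -5*log(z - 4) - 4*log(z + 4).


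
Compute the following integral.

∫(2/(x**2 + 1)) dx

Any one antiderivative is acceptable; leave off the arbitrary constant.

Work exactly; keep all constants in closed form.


Answer: 2*atan(x).


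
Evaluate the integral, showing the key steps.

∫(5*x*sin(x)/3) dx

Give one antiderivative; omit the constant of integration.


Step 1. Integrate ∫(5*x*sin(x)/3) dx by parts with u = x, dv = (5*sin(x)/3) dx, so v = -5*cos(x)/3: now -5*x*cos(x)/3 + ∫(5*cos(x)/3) dx.
Step 2. Evaluate the standard form: now -5*x*cos(x)/3 + 5*sin(x)/3.
Answer: -5*x*cos(x)/3 + 5*sin(x)/3.


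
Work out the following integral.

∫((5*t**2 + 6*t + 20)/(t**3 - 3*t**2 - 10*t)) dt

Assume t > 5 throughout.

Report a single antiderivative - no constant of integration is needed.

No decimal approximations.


Answer: -2*log(t) + 5*log(t - 5) + 2*log(t + 2).


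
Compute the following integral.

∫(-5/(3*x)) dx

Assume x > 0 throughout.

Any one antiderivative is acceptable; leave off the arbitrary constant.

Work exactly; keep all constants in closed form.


Answer: -5*log(x)/3.


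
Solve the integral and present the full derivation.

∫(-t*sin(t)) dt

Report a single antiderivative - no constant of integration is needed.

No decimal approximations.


Step 1. Integrate ∫(-t*sin(t)) dt by parts with u = t, dv = (-sin(t)) dt, so v = cos(t): now t*cos(t) + ∫(-cos(t)) dt.
Step 2. Evaluate the standard form: now t*cos(t) - sin(t).
Answer: t*cos(t) - sin(t).


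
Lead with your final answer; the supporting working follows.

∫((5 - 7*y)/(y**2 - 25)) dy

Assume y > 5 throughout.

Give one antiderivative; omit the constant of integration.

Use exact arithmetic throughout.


The answer is -3*log(y - 5) - 4*log(y + 5).
Step 1. Decompose ∫((5 - 7*y)/(y**2 - 25)) dy by partial fractions, (5 - 7*y)/(y**2 - 25) = -4/(y + 5) - 3/(y - 5): now ∫(-3/(y - 5)) dy + ∫(-4/(y + 5)) dy.
Step 2. Evaluate the standard form [assuming y > -5]: now -4*log(y + 5) + ∫(-3/(y - 5)) dy.
Step 3. Evaluate the standard form [assuming y > 5]: now -3*log(y - 5) - 4*log(y + 5).
Answer: -3*log(y - 5) - 4*log(y + 5).


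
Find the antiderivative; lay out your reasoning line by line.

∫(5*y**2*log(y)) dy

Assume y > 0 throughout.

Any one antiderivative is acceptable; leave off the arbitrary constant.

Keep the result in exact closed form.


Step 1. Integrate ∫(5*y**2*log(y)) dy by parts with u = log(y), dv = (5*y**2) dy, so v = 5*y**3/3 [assuming y > 0]: now 5*y**3*log(y)/3 + ∫(-5*y**2/3) dy.
Step 2. Evaluate the standard form: now 5*y**3*log(y)/3 - 5*y**3/9.
Answer: 5*y**3*log(y)/3 - 5*y**3/9.


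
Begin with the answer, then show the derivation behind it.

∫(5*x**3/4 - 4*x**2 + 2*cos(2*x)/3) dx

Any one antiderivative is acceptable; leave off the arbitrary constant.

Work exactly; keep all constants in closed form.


The answer is 5*x**4/16 - 4*x**3/3 + sin(2*x)/3.
Step 1. Rewrite: now ∫(-4*x**2) dx + ∫(5*x**3/4) dx + ∫(2*cos(2*x)/3) dx.
Step 2. Evaluate the standard form: now -4*x**3/3 + ∫(5*x**3/4) dx + ∫(2*cos(2*x)/3) dx.
Step 3. Evaluate the standard form: now -4*x**3/3 + sin(2*x)/3 + ∫(5*x**3/4) dx.
Step 4. Evaluate the standard form: now 5*x**4/16 - 4*x**3/3 + sin(2*x)/3.
Answer: 5*x**4/16 - 4*x**3/3 + sin(2*x)/3.


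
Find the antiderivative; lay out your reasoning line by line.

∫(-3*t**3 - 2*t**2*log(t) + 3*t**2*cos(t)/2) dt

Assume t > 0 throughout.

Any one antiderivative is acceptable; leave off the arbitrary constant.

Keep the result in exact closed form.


Step 1. Rewrite: now ∫(-3*t**3) dt + ∫(-2*t**2*log(t)) dt + ∫(3*t**2*cos(t)/2) dt.
Step 2. Integrate ∫(-2*t**2*log(t)) dt by parts with u = log(t), dv = (-2*t**2) dt, so v = -2*t**3/3 [assuming t > 0]: now -2*t**3*log(t)/3 + ∫(2*t**2/3) dt + ∫(-3*t**3) dt + ∫(3*t**2*cos(t)/2) dt.
Step 3. Evaluate the standard form: now -2*t**3*log(t)/3 + 2*t**3/9 + ∫(-3*t**3) dt + ∫(3*t**2*cos(t)/2) dt.
Step 4. Integrate ∫(3*t**2*cos(t)/2) dt by parts with u = t**2, dv = (3*cos(t)/2) dt, so v = 3*sin(t)/2: now -2*t**3*log(t)/3 + 2*t**3/9 + 3*t**2*sin(t)/2 + ∫(-3*t**3) dt + ∫(-3*t*sin(t)) dt.
Step 5. Integrate ∫(-3*t*sin(t)) dt by parts with u = t, dv = (-3*sin(t)) dt, so v = 3*cos(t): now -2*t**3*log(t)/3 + 2*t**3/9 + 3*t**2*sin(t)/2 + 3*t*cos(t) + ∫(-3*t**3) dt + ∫(-3*cos(t)) dt.
Step 6. Evaluate the standard form: now -2*t**3*log(t)/3 + 2*t**3/9 + 3*t**2*sin(t)/2 + 3*t*cos(t) - 3*sin(t) + ∫(-3*t**3) dt.
Step 7. Evaluate the standard form: now -3*t**4/4 - 2*t**3*log(t)/3 + 2*t**3/9 + 3*t**2*sin(t)/2 + 3*t*cos(t) - 3*sin(t).
Answer: -3*t**4/4 - 2*t**3*log(t)/3 + 2*t**3/9 + 3*t**2*sin(t)/2 + 3*t*cos(t) - 3*sin(t).


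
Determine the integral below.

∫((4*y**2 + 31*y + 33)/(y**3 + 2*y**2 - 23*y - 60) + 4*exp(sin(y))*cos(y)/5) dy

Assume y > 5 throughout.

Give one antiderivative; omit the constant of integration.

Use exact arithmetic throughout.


Answer: 4*exp(sin(y))/5 + 4*log(y - 5) + 3*log(y + 3) - 3*log(y + 4).


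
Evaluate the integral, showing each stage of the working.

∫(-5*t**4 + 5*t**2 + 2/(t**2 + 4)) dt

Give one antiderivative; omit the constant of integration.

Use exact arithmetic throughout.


Step 1. Rewrite: now ∫(5*t**2) dt + ∫(-5*t**4) dt + ∫(2/(t**2 + 4)) dt.
Step 2. Evaluate the standard form: now atan(t/2) + ∫(5*t**2) dt + ∫(-5*t**4) dt.
Step 3. Evaluate the standard form: now -t**5 + atan(t/2) + ∫(5*t**2) dt.
Step 4. Evaluate the standard form: now -t**5 + 5*t**3/3 + atan(t/2).
Answer: -t**5 + 5*t**3/3 + atan(t/2).


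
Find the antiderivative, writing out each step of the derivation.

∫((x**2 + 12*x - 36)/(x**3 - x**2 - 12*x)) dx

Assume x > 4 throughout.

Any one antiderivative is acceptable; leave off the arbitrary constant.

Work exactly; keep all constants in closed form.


Step 1. Decompose ∫((x**2 + 12*x - 36)/(x**3 - x**2 - 12*x)) dx by partial fractions, (x**2 + 12*x - 36)/(x**3 - x**2 - 12*x) = -3/(x + 3) + 1/(x - 4) + 3/x: now ∫(3/x) dx + ∫(1/(x - 4)) dx + ∫(-3/(x + 3)) dx.
Step 2. Evaluate the standard form [assuming x > -3]: now -3*log(x + 3) + ∫(3/x) dx + ∫(1/(x - 4)) dx.
Step 3. Evaluate the standard form [assuming x > 0]: now 3*log(x) - 3*log(x + 3) + ∫(1/(x - 4)) dx.
Step 4. Evaluate the standard form [assuming x > 4]: now 3*log(x) + log(x - 4) - 3*log(x + 3).
Answer: 3*log(x) + log(x - 4) - 3*log(x + 3).


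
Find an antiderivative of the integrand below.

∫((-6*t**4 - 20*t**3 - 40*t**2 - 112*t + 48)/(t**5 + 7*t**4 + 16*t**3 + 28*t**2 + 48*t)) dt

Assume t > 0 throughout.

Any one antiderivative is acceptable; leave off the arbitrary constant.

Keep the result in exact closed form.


Answer: log(t) - 2*log(t + 3) - 5*log(t + 4) - 2*atan(t/2).


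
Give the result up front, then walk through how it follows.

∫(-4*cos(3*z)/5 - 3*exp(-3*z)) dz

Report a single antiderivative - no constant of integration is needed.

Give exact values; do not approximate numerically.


The answer is -4*sin(3*z)/15 + exp(-3*z).
Step 1. Rewrite: now ∫(-3*exp(-3*z)) dz + ∫(-4*cos(3*z)/5) dz.
Step 2. Evaluate the standard form: now ∫(-4*cos(3*z)/5) dz + exp(-3*z).
Step 3. Evaluate the standard form: now -4*sin(3*z)/15 + exp(-3*z).
Answer: -4*sin(3*z)/15 + exp(-3*z).
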